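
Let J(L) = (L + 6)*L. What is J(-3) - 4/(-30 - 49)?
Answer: -707/79 ≈ -8.9494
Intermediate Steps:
J(L) = L*(6 + L) (J(L) = (6 + L)*L = L*(6 + L))
J(-3) - 4/(-30 - 49) = -3*(6 - 3) - 4/(-30 - 49) = -3*3 - 4/(-79) = -9 - 4*(-1/79) = -9 + 4/79 = -707/79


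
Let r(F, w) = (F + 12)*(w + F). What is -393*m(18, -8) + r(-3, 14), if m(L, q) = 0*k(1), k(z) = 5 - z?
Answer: 99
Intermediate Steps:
r(F, w) = (12 + F)*(F + w)
m(L, q) = 0 (m(L, q) = 0*(5 - 1*1) = 0*(5 - 1) = 0*4 = 0)
-393*m(18, -8) + r(-3, 14) = -393*0 + ((-3)**2 + 12*(-3) + 12*14 - 3*14) = 0 + (9 - 36 + 168 - 42) = 0 + 99 = 99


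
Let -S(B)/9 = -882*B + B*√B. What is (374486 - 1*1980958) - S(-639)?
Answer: 3465910 - 17253*I*√71 ≈ 3.4659e+6 - 1.4538e+5*I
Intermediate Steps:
S(B) = -9*B^(3/2) + 7938*B (S(B) = -9*(-882*B + B*√B) = -9*(-882*B + B^(3/2)) = -9*(B^(3/2) - 882*B) = -9*B^(3/2) + 7938*B)
(374486 - 1*1980958) - S(-639) = (374486 - 1*1980958) - (-(-17253)*I*√71 + 7938*(-639)) = (374486 - 1980958) - (-(-17253)*I*√71 - 5072382) = -1606472 - (17253*I*√71 - 5072382) = -1606472 - (-5072382 + 17253*I*√71) = -1606472 + (5072382 - 17253*I*√71) = 3465910 - 17253*I*√71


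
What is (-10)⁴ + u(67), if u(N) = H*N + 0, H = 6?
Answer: 10402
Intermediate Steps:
u(N) = 6*N (u(N) = 6*N + 0 = 6*N)
(-10)⁴ + u(67) = (-10)⁴ + 6*67 = 10000 + 402 = 10402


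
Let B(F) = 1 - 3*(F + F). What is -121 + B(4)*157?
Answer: -3732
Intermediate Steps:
B(F) = 1 - 6*F (B(F) = 1 - 3*2*F = 1 - 6*F)
-121 + B(4)*157 = -121 + (1 - 6*4)*157 = -121 + (1 - 24)*157 = -121 - 23*157 = -121 - 3611 = -3732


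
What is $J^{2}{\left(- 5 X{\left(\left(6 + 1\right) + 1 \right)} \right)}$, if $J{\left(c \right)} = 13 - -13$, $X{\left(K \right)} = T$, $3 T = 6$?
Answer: $676$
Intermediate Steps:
$T = 2$ ($T = \frac{1}{3} \cdot 6 = 2$)
$X{\left(K \right)} = 2$
$J{\left(c \right)} = 26$ ($J{\left(c \right)} = 13 + 13 = 26$)
$J^{2}{\left(- 5 X{\left(\left(6 + 1\right) + 1 \right)} \right)} = 26^{2} = 676$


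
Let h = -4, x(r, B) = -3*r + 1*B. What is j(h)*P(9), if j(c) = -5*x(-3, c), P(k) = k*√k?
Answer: -675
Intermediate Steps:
x(r, B) = B - 3*r (x(r, B) = -3*r + B = B - 3*r)
P(k) = k^(3/2)
j(c) = -45 - 5*c (j(c) = -5*(c - 3*(-3)) = -5*(c + 9) = -5*(9 + c) = -45 - 5*c)
j(h)*P(9) = (-45 - 5*(-4))*9^(3/2) = (-45 + 20)*27 = -25*27 = -675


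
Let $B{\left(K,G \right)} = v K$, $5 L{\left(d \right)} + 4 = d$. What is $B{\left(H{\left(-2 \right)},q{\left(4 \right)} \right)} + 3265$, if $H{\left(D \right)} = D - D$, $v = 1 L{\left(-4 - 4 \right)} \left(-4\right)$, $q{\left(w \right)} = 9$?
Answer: $3265$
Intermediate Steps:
$L{\left(d \right)} = - \frac{4}{5} + \frac{d}{5}$
$v = \frac{48}{5}$ ($v = 1 \left(- \frac{4}{5} + \frac{-4 - 4}{5}\right) \left(-4\right) = 1 \left(- \frac{4}{5} + \frac{1}{5} \left(-8\right)\right) \left(-4\right) = 1 \left(- \frac{4}{5} - \frac{8}{5}\right) \left(-4\right) = 1 \left(- \frac{12}{5}\right) \left(-4\right) = \left(- \frac{12}{5}\right) \left(-4\right) = \frac{48}{5} \approx 9.6$)
$H{\left(D \right)} = 0$
$B{\left(K,G \right)} = \frac{48 K}{5}$
$B{\left(H{\left(-2 \right)},q{\left(4 \right)} \right)} + 3265 = \frac{48}{5} \cdot 0 + 3265 = 0 + 3265 = 3265$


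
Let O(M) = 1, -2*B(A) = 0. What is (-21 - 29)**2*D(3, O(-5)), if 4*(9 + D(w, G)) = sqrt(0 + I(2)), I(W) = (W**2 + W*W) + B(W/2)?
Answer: -22500 + 1250*sqrt(2) ≈ -20732.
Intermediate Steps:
B(A) = 0 (B(A) = -1/2*0 = 0)
I(W) = 2*W**2 (I(W) = (W**2 + W*W) + 0 = (W**2 + W**2) + 0 = 2*W**2 + 0 = 2*W**2)
D(w, G) = -9 + sqrt(2)/2 (D(w, G) = -9 + sqrt(0 + 2*2**2)/4 = -9 + sqrt(0 + 2*4)/4 = -9 + sqrt(0 + 8)/4 = -9 + sqrt(8)/4 = -9 + (2*sqrt(2))/4 = -9 + sqrt(2)/2)
(-21 - 29)**2*D(3, O(-5)) = (-21 - 29)**2*(-9 + sqrt(2)/2) = (-50)**2*(-9 + sqrt(2)/2) = 2500*(-9 + sqrt(2)/2) = -22500 + 1250*sqrt(2)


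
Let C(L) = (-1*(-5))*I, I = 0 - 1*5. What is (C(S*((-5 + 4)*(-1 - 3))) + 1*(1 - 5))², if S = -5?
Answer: 841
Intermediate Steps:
I = -5 (I = 0 - 5 = -5)
C(L) = -25 (C(L) = -1*(-5)*(-5) = 5*(-5) = -25)
(C(S*((-5 + 4)*(-1 - 3))) + 1*(1 - 5))² = (-25 + 1*(1 - 5))² = (-25 + 1*(-4))² = (-25 - 4)² = (-29)² = 841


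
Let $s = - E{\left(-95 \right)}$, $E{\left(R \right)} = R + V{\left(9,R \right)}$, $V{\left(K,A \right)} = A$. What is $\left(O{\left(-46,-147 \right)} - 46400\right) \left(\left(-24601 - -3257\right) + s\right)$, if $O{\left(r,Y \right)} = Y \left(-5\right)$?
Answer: $965997410$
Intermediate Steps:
$E{\left(R \right)} = 2 R$ ($E{\left(R \right)} = R + R = 2 R$)
$s = 190$ ($s = - 2 \left(-95\right) = \left(-1\right) \left(-190\right) = 190$)
$O{\left(r,Y \right)} = - 5 Y$
$\left(O{\left(-46,-147 \right)} - 46400\right) \left(\left(-24601 - -3257\right) + s\right) = \left(\left(-5\right) \left(-147\right) - 46400\right) \left(\left(-24601 - -3257\right) + 190\right) = \left(735 - 46400\right) \left(\left(-24601 + 3257\right) + 190\right) = - 45665 \left(-21344 + 190\right) = \left(-45665\right) \left(-21154\right) = 965997410$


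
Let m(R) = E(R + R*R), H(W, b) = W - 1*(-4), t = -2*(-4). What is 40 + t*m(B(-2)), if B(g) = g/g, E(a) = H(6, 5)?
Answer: 120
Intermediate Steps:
t = 8
H(W, b) = 4 + W (H(W, b) = W + 4 = 4 + W)
E(a) = 10 (E(a) = 4 + 6 = 10)
B(g) = 1
m(R) = 10
40 + t*m(B(-2)) = 40 + 8*10 = 40 + 80 = 120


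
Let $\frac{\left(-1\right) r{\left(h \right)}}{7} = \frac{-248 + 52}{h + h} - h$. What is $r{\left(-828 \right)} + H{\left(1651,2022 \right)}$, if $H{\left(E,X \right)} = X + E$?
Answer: $- \frac{879265}{414} \approx -2123.8$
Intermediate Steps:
$H{\left(E,X \right)} = E + X$
$r{\left(h \right)} = 7 h + \frac{686}{h}$ ($r{\left(h \right)} = - 7 \left(\frac{-248 + 52}{h + h} - h\right) = - 7 \left(- \frac{196}{2 h} - h\right) = - 7 \left(- 196 \frac{1}{2 h} - h\right) = - 7 \left(- \frac{98}{h} - h\right) = - 7 \left(- h - \frac{98}{h}\right) = 7 h + \frac{686}{h}$)
$r{\left(-828 \right)} + H{\left(1651,2022 \right)} = \left(7 \left(-828\right) + \frac{686}{-828}\right) + \left(1651 + 2022\right) = \left(-5796 + 686 \left(- \frac{1}{828}\right)\right) + 3673 = \left(-5796 - \frac{343}{414}\right) + 3673 = - \frac{2399887}{414} + 3673 = - \frac{879265}{414}$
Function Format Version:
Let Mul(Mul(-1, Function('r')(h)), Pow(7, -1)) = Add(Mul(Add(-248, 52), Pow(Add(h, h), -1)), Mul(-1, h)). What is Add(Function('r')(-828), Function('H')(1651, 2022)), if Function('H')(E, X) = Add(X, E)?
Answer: Rational(-879265, 414) ≈ -2123.8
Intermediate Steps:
Function('H')(E, X) = Add(E, X)
Function('r')(h) = Add(Mul(7, h), Mul(686, Pow(h, -1))) (Function('r')(h) = Mul(-7, Add(Mul(Add(-248, 52), Pow(Add(h, h), -1)), Mul(-1, h))) = Mul(-7, Add(Mul(-196, Pow(Mul(2, h), -1)), Mul(-1, h))) = Mul(-7, Add(Mul(-196, Mul(Rational(1, 2), Pow(h, -1))), Mul(-1, h))) = Mul(-7, Add(Mul(-98, Pow(h, -1)), Mul(-1, h))) = Mul(-7, Add(Mul(-1, h), Mul(-98, Pow(h, -1)))) = Add(Mul(7, h), Mul(686, Pow(h, -1))))
Add(Function('r')(-828), Function('H')(1651, 2022)) = Add(Add(Mul(7, -828), Mul(686, Pow(-828, -1))), Add(1651, 2022)) = Add(Add(-5796, Mul(686, Rational(-1, 828))), 3673) = Add(Add(-5796, Rational(-343, 414)), 3673) = Add(Rational(-2399887, 414), 3673) = Rational(-879265, 414)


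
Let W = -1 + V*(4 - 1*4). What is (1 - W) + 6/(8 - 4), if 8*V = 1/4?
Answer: 7/2 ≈ 3.5000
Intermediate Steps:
V = 1/32 (V = (⅛)/4 = (⅛)*(¼) = 1/32 ≈ 0.031250)
W = -1 (W = -1 + (4 - 1*4)/32 = -1 + (4 - 4)/32 = -1 + (1/32)*0 = -1 + 0 = -1)
(1 - W) + 6/(8 - 4) = (1 - 1*(-1)) + 6/(8 - 4) = (1 + 1) + 6/4 = 2 + 6*(¼) = 2 + 3/2 = 7/2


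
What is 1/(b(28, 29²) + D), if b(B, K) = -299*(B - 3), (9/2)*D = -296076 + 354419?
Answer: 9/49411 ≈ 0.00018215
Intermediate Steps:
D = 116686/9 (D = 2*(-296076 + 354419)/9 = (2/9)*58343 = 116686/9 ≈ 12965.)
b(B, K) = 897 - 299*B (b(B, K) = -299*(-3 + B) = 897 - 299*B)
1/(b(28, 29²) + D) = 1/((897 - 299*28) + 116686/9) = 1/((897 - 8372) + 116686/9) = 1/(-7475 + 116686/9) = 1/(49411/9) = 9/49411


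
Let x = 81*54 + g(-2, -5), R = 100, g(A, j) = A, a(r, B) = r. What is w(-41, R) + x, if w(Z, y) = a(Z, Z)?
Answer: 4331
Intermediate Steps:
w(Z, y) = Z
x = 4372 (x = 81*54 - 2 = 4374 - 2 = 4372)
w(-41, R) + x = -41 + 4372 = 4331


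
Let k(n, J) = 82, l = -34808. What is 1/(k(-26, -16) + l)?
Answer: -1/34726 ≈ -2.8797e-5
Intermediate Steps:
1/(k(-26, -16) + l) = 1/(82 - 34808) = 1/(-34726) = -1/34726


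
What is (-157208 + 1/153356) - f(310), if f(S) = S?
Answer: -24156330407/153356 ≈ -1.5752e+5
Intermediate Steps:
(-157208 + 1/153356) - f(310) = (-157208 + 1/153356) - 1*310 = (-157208 + 1/153356) - 310 = -24108790047/153356 - 310 = -24156330407/153356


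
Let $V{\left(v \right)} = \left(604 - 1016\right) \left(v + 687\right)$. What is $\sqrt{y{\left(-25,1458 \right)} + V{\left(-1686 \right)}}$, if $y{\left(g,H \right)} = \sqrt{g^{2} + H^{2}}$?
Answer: $\sqrt{411588 + \sqrt{2126389}} \approx 642.69$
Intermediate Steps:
$y{\left(g,H \right)} = \sqrt{H^{2} + g^{2}}$
$V{\left(v \right)} = -283044 - 412 v$ ($V{\left(v \right)} = - 412 \left(687 + v\right) = -283044 - 412 v$)
$\sqrt{y{\left(-25,1458 \right)} + V{\left(-1686 \right)}} = \sqrt{\sqrt{1458^{2} + \left(-25\right)^{2}} - -411588} = \sqrt{\sqrt{2125764 + 625} + \left(-283044 + 694632\right)} = \sqrt{\sqrt{2126389} + 411588} = \sqrt{411588 + \sqrt{2126389}}$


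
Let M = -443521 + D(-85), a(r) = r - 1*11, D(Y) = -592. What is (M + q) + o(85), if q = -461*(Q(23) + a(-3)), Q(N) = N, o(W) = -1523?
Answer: -449785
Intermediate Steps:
a(r) = -11 + r (a(r) = r - 11 = -11 + r)
M = -444113 (M = -443521 - 592 = -444113)
q = -4149 (q = -461*(23 + (-11 - 3)) = -461*(23 - 14) = -461*9 = -4149)
(M + q) + o(85) = (-444113 - 4149) - 1523 = -448262 - 1523 = -449785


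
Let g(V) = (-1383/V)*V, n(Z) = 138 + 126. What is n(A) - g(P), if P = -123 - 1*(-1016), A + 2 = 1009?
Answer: 1647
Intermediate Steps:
A = 1007 (A = -2 + 1009 = 1007)
P = 893 (P = -123 + 1016 = 893)
n(Z) = 264
g(V) = -1383
n(A) - g(P) = 264 - 1*(-1383) = 264 + 1383 = 1647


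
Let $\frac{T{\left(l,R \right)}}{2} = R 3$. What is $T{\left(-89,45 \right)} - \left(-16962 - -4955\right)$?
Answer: $12277$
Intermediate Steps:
$T{\left(l,R \right)} = 6 R$ ($T{\left(l,R \right)} = 2 R 3 = 2 \cdot 3 R = 6 R$)
$T{\left(-89,45 \right)} - \left(-16962 - -4955\right) = 6 \cdot 45 - \left(-16962 - -4955\right) = 270 - \left(-16962 + 4955\right) = 270 - -12007 = 270 + 12007 = 12277$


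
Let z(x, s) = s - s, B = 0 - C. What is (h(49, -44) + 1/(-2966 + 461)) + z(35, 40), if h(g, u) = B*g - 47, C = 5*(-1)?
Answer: 495989/2505 ≈ 198.00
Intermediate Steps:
C = -5
B = 5 (B = 0 - 1*(-5) = 0 + 5 = 5)
z(x, s) = 0
h(g, u) = -47 + 5*g (h(g, u) = 5*g - 47 = -47 + 5*g)
(h(49, -44) + 1/(-2966 + 461)) + z(35, 40) = ((-47 + 5*49) + 1/(-2966 + 461)) + 0 = ((-47 + 245) + 1/(-2505)) + 0 = (198 - 1/2505) + 0 = 495989/2505 + 0 = 495989/2505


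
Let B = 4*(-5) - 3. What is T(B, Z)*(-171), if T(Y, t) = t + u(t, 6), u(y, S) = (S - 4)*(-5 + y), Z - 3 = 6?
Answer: -2907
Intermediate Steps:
Z = 9 (Z = 3 + 6 = 9)
B = -23 (B = -20 - 3 = -23)
u(y, S) = (-5 + y)*(-4 + S) (u(y, S) = (-4 + S)*(-5 + y) = (-5 + y)*(-4 + S))
T(Y, t) = -10 + 3*t (T(Y, t) = t + (20 - 5*6 - 4*t + 6*t) = t + (20 - 30 - 4*t + 6*t) = t + (-10 + 2*t) = -10 + 3*t)
T(B, Z)*(-171) = (-10 + 3*9)*(-171) = (-10 + 27)*(-171) = 17*(-171) = -2907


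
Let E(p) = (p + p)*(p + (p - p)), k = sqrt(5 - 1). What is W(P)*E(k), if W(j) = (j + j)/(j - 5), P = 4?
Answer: -64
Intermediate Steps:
W(j) = 2*j/(-5 + j) (W(j) = (2*j)/(-5 + j) = 2*j/(-5 + j))
k = 2 (k = sqrt(4) = 2)
E(p) = 2*p**2 (E(p) = (2*p)*(p + 0) = (2*p)*p = 2*p**2)
W(P)*E(k) = (2*4/(-5 + 4))*(2*2**2) = (2*4/(-1))*(2*4) = (2*4*(-1))*8 = -8*8 = -64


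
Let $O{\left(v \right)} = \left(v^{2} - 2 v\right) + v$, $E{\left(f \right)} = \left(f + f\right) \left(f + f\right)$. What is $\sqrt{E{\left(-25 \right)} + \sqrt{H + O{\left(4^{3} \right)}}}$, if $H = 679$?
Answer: $\sqrt{2500 + \sqrt{4711}} \approx 50.682$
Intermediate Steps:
$E{\left(f \right)} = 4 f^{2}$ ($E{\left(f \right)} = 2 f 2 f = 4 f^{2}$)
$O{\left(v \right)} = v^{2} - v$
$\sqrt{E{\left(-25 \right)} + \sqrt{H + O{\left(4^{3} \right)}}} = \sqrt{4 \left(-25\right)^{2} + \sqrt{679 + 4^{3} \left(-1 + 4^{3}\right)}} = \sqrt{4 \cdot 625 + \sqrt{679 + 64 \left(-1 + 64\right)}} = \sqrt{2500 + \sqrt{679 + 64 \cdot 63}} = \sqrt{2500 + \sqrt{679 + 4032}} = \sqrt{2500 + \sqrt{4711}}$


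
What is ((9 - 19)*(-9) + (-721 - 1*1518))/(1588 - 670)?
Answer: -2149/918 ≈ -2.3410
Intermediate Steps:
((9 - 19)*(-9) + (-721 - 1*1518))/(1588 - 670) = (-10*(-9) + (-721 - 1518))/918 = (90 - 2239)*(1/918) = -2149*1/918 = -2149/918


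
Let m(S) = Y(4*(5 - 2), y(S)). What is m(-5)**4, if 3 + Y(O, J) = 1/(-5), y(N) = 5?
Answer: 65536/625 ≈ 104.86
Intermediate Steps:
Y(O, J) = -16/5 (Y(O, J) = -3 + 1/(-5) = -3 - 1/5 = -16/5)
m(S) = -16/5
m(-5)**4 = (-16/5)**4 = 65536/625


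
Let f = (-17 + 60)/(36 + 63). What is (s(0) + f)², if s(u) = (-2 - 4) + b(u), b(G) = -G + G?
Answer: 303601/9801 ≈ 30.977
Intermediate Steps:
b(G) = 0
s(u) = -6 (s(u) = (-2 - 4) + 0 = -6 + 0 = -6)
f = 43/99 ≈ 0.43434
(s(0) + f)² = (-6 + 43/99)² = (-551/99)² = 303601/9801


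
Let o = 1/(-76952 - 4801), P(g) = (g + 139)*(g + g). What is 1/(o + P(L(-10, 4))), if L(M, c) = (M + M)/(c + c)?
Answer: -163506/111592847 ≈ -0.0014652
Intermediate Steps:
L(M, c) = M/c (L(M, c) = (2*M)/((2*c)) = (2*M)*(1/(2*c)) = M/c)
P(g) = 2*g*(139 + g) (P(g) = (139 + g)*(2*g) = 2*g*(139 + g))
o = -1/81753 (o = 1/(-81753) = -1/81753 ≈ -1.2232e-5)
1/(o + P(L(-10, 4))) = 1/(-1/81753 + 2*(-10/4)*(139 - 10/4)) = 1/(-1/81753 + 2*(-10*¼)*(139 - 10*¼)) = 1/(-1/81753 + 2*(-5/2)*(139 - 5/2)) = 1/(-1/81753 + 2*(-5/2)*(273/2)) = 1/(-1/81753 - 1365/2) = 1/(-111592847/163506) = -163506/111592847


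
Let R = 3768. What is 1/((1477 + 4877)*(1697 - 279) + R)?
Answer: 1/9013740 ≈ 1.1094e-7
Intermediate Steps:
1/((1477 + 4877)*(1697 - 279) + R) = 1/((1477 + 4877)*(1697 - 279) + 3768) = 1/(6354*1418 + 3768) = 1/(9009972 + 3768) = 1/9013740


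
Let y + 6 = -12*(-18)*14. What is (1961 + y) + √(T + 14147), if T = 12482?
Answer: 4979 + √26629 ≈ 5142.2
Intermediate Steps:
y = 3018 (y = -6 - 12*(-18)*14 = -6 + 216*14 = -6 + 3024 = 3018)
(1961 + y) + √(T + 14147) = (1961 + 3018) + √(12482 + 14147) = 4979 + √26629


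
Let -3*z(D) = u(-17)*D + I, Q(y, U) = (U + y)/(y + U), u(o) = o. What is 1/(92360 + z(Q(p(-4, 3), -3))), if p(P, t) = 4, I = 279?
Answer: 3/276818 ≈ 1.0837e-5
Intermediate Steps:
Q(y, U) = 1 (Q(y, U) = (U + y)/(U + y) = 1)
z(D) = -93 + 17*D/3 (z(D) = -(-17*D + 279)/3 = -(279 - 17*D)/3 = -93 + 17*D/3)
1/(92360 + z(Q(p(-4, 3), -3))) = 1/(92360 + (-93 + (17/3)*1)) = 1/(92360 + (-93 + 17/3)) = 1/(92360 - 262/3) = 1/(276818/3) = 3/276818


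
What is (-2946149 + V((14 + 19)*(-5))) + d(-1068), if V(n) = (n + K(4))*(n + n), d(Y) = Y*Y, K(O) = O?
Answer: -1752395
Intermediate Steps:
d(Y) = Y**2
V(n) = 2*n*(4 + n) (V(n) = (n + 4)*(n + n) = (4 + n)*(2*n) = 2*n*(4 + n))
(-2946149 + V((14 + 19)*(-5))) + d(-1068) = (-2946149 + 2*((14 + 19)*(-5))*(4 + (14 + 19)*(-5))) + (-1068)**2 = (-2946149 + 2*(33*(-5))*(4 + 33*(-5))) + 1140624 = (-2946149 + 2*(-165)*(4 - 165)) + 1140624 = (-2946149 + 2*(-165)*(-161)) + 1140624 = (-2946149 + 53130) + 1140624 = -2893019 + 1140624 = -1752395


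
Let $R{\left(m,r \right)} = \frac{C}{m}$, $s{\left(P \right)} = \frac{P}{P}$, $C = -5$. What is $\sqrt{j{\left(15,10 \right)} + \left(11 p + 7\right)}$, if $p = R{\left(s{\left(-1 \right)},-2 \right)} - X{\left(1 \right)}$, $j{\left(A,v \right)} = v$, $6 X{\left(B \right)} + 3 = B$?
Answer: $\frac{i \sqrt{309}}{3} \approx 5.8595 i$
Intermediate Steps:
$s{\left(P \right)} = 1$
$R{\left(m,r \right)} = - \frac{5}{m}$
$X{\left(B \right)} = - \frac{1}{2} + \frac{B}{6}$
$p = - \frac{14}{3}$ ($p = - \frac{5}{1} - \left(- \frac{1}{2} + \frac{1}{6} \cdot 1\right) = \left(-5\right) 1 - \left(- \frac{1}{2} + \frac{1}{6}\right) = -5 - - \frac{1}{3} = -5 + \frac{1}{3} = - \frac{14}{3} \approx -4.6667$)
$\sqrt{j{\left(15,10 \right)} + \left(11 p + 7\right)} = \sqrt{10 + \left(11 \left(- \frac{14}{3}\right) + 7\right)} = \sqrt{10 + \left(- \frac{154}{3} + 7\right)} = \sqrt{10 - \frac{133}{3}} = \sqrt{- \frac{103}{3}} = \frac{i \sqrt{309}}{3}$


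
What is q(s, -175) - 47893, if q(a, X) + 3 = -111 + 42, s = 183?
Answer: -47965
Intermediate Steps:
q(a, X) = -72 (q(a, X) = -3 + (-111 + 42) = -3 - 69 = -72)
q(s, -175) - 47893 = -72 - 47893 = -47965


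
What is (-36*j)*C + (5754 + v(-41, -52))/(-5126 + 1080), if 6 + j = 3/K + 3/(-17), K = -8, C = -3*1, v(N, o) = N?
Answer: -1434248/2023 ≈ -708.97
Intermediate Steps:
C = -3
j = -891/136 (j = -6 + (3/(-8) + 3/(-17)) = -6 + (3*(-⅛) + 3*(-1/17)) = -6 + (-3/8 - 3/17) = -6 - 75/136 = -891/136 ≈ -6.5515)
(-36*j)*C + (5754 + v(-41, -52))/(-5126 + 1080) = -36*(-891/136)*(-3) + (5754 - 41)/(-5126 + 1080) = (8019/34)*(-3) + 5713/(-4046) = -24057/34 + 5713*(-1/4046) = -24057/34 - 5713/4046 = -1434248/2023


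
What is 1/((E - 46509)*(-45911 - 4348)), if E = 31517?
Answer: 1/753482928 ≈ 1.3272e-9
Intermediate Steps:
1/((E - 46509)*(-45911 - 4348)) = 1/((31517 - 46509)*(-45911 - 4348)) = 1/(-14992*(-50259)) = 1/753482928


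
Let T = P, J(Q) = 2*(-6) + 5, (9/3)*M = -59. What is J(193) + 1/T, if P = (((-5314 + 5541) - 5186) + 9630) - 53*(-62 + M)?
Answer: -188983/26998 ≈ -6.9999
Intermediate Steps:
M = -59/3 (M = (⅓)*(-59) = -59/3 ≈ -19.667)
J(Q) = -7 (J(Q) = -12 + 5 = -7)
P = 26998/3 (P = (((-5314 + 5541) - 5186) + 9630) - 53*(-62 - 59/3) = ((227 - 5186) + 9630) - 53*(-245/3) = (-4959 + 9630) + 12985/3 = 4671 + 12985/3 = 26998/3 ≈ 8999.3)
T = 26998/3 ≈ 8999.3
J(193) + 1/T = -7 + 1/(26998/3) = -7 + 3/26998 = -188983/26998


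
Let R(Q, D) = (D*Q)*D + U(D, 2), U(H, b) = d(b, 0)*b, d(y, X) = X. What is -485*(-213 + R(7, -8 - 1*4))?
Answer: -385575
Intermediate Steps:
U(H, b) = 0 (U(H, b) = 0*b = 0)
R(Q, D) = Q*D² (R(Q, D) = (D*Q)*D + 0 = Q*D² + 0 = Q*D²)
-485*(-213 + R(7, -8 - 1*4)) = -485*(-213 + 7*(-8 - 1*4)²) = -485*(-213 + 7*(-8 - 4)²) = -485*(-213 + 7*(-12)²) = -485*(-213 + 7*144) = -485*(-213 + 1008) = -485*795 = -385575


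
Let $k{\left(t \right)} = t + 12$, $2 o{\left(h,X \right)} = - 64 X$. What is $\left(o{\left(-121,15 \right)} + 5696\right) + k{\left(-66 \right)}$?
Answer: $5162$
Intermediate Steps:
$o{\left(h,X \right)} = - 32 X$ ($o{\left(h,X \right)} = \frac{\left(-64\right) X}{2} = - 32 X$)
$k{\left(t \right)} = 12 + t$
$\left(o{\left(-121,15 \right)} + 5696\right) + k{\left(-66 \right)} = \left(\left(-32\right) 15 + 5696\right) + \left(12 - 66\right) = \left(-480 + 5696\right) - 54 = 5216 - 54 = 5162$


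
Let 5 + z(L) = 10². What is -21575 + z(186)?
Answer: -21480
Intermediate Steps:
z(L) = 95 (z(L) = -5 + 10² = -5 + 100 = 95)
-21575 + z(186) = -21575 + 95 = -21480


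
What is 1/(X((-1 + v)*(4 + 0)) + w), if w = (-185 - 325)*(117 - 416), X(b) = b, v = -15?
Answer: 1/152426 ≈ 6.5606e-6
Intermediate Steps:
w = 152490 (w = -510*(-299) = 152490)
1/(X((-1 + v)*(4 + 0)) + w) = 1/((-1 - 15)*(4 + 0) + 152490) = 1/(-16*4 + 152490) = 1/(-64 + 152490) = 1/152426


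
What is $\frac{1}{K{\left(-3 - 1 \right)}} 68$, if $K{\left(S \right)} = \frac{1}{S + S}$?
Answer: $-544$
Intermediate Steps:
$K{\left(S \right)} = \frac{1}{2 S}$
$\frac{1}{K{\left(-3 - 1 \right)}} 68 = \frac{1}{\frac{1}{2} \frac{1}{-3 - 1}} \cdot 68 = \frac{1}{\frac{1}{2} \frac{1}{-4}} \cdot 68 = \frac{1}{\frac{1}{2} \left(- \frac{1}{4}\right)} 68 = \frac{1}{- \frac{1}{8}} \cdot 68 = \left(-8\right) 68 = -544$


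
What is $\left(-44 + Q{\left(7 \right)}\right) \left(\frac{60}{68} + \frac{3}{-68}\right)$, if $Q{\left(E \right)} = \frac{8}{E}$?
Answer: $- \frac{4275}{119} \approx -35.924$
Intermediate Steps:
$\left(-44 + Q{\left(7 \right)}\right) \left(\frac{60}{68} + \frac{3}{-68}\right) = \left(-44 + \frac{8}{7}\right) \left(\frac{60}{68} + \frac{3}{-68}\right) = \left(-44 + 8 \cdot \frac{1}{7}\right) \left(60 \cdot \frac{1}{68} + 3 \left(- \frac{1}{68}\right)\right) = \left(-44 + \frac{8}{7}\right) \left(\frac{15}{17} - \frac{3}{68}\right) = \left(- \frac{300}{7}\right) \frac{57}{68} = - \frac{4275}{119}$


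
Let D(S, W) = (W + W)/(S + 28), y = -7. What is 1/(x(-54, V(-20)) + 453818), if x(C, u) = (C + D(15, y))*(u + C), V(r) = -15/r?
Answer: 43/19638566 ≈ 2.1896e-6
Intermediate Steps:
D(S, W) = 2*W/(28 + S) (D(S, W) = (2*W)/(28 + S) = 2*W/(28 + S))
x(C, u) = (-14/43 + C)*(C + u) (x(C, u) = (C + 2*(-7)/(28 + 15))*(u + C) = (C + 2*(-7)/43)*(C + u) = (C + 2*(-7)*(1/43))*(C + u) = (C - 14/43)*(C + u) = (-14/43 + C)*(C + u))
1/(x(-54, V(-20)) + 453818) = 1/(((-54)² - 14/43*(-54) - (-210)/(43*(-20)) - (-810)/(-20)) + 453818) = 1/((2916 + 756/43 - (-210)*(-1)/(43*20) - (-810)*(-1)/20) + 453818) = 1/((2916 + 756/43 - 14/43*¾ - 54*¾) + 453818) = 1/((2916 + 756/43 - 21/86 - 81/2) + 453818) = 1/(124392/43 + 453818) = 1/(19638566/43) = 43/19638566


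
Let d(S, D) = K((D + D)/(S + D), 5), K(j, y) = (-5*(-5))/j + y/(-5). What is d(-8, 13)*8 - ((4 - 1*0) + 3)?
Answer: 305/13 ≈ 23.462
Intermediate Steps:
K(j, y) = 25/j - y/5 (K(j, y) = 25/j + y*(-1/5) = 25/j - y/5)
d(S, D) = -1 + 25*(D + S)/(2*D) (d(S, D) = 25/(((D + D)/(S + D))) - 1/5*5 = 25/(((2*D)/(D + S))) - 1 = 25/((2*D/(D + S))) - 1 = 25*((D + S)/(2*D)) - 1 = 25*(D + S)/(2*D) - 1 = -1 + 25*(D + S)/(2*D))
d(-8, 13)*8 - ((4 - 1*0) + 3) = ((1/2)*(23*13 + 25*(-8))/13)*8 - ((4 - 1*0) + 3) = ((1/2)*(1/13)*(299 - 200))*8 - ((4 + 0) + 3) = ((1/2)*(1/13)*99)*8 - (4 + 3) = (99/26)*8 - 1*7 = 396/13 - 7 = 305/13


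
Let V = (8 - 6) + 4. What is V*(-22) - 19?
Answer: -151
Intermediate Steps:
V = 6 (V = 2 + 4 = 6)
V*(-22) - 19 = 6*(-22) - 19 = -132 - 19 = -151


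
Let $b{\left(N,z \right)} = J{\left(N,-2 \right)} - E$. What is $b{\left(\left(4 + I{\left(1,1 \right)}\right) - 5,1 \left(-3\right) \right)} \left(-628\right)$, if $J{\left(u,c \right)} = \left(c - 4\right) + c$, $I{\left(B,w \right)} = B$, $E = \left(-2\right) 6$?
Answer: $-2512$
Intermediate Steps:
$E = -12$
$J{\left(u,c \right)} = -4 + 2 c$ ($J{\left(u,c \right)} = \left(-4 + c\right) + c = -4 + 2 c$)
$b{\left(N,z \right)} = 4$ ($b{\left(N,z \right)} = \left(-4 + 2 \left(-2\right)\right) - -12 = \left(-4 - 4\right) + 12 = -8 + 12 = 4$)
$b{\left(\left(4 + I{\left(1,1 \right)}\right) - 5,1 \left(-3\right) \right)} \left(-628\right) = 4 \left(-628\right) = -2512$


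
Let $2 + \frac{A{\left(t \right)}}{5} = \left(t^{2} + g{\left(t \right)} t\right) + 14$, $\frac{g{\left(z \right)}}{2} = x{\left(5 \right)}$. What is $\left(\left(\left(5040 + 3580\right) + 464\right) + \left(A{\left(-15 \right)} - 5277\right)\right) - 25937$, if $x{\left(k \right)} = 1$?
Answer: $-21095$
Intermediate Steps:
$g{\left(z \right)} = 2$ ($g{\left(z \right)} = 2 \cdot 1 = 2$)
$A{\left(t \right)} = 60 + 5 t^{2} + 10 t$ ($A{\left(t \right)} = -10 + 5 \left(\left(t^{2} + 2 t\right) + 14\right) = -10 + 5 \left(14 + t^{2} + 2 t\right) = -10 + \left(70 + 5 t^{2} + 10 t\right) = 60 + 5 t^{2} + 10 t$)
$\left(\left(\left(5040 + 3580\right) + 464\right) + \left(A{\left(-15 \right)} - 5277\right)\right) - 25937 = \left(\left(\left(5040 + 3580\right) + 464\right) + \left(\left(60 + 5 \left(-15\right)^{2} + 10 \left(-15\right)\right) - 5277\right)\right) - 25937 = \left(\left(8620 + 464\right) + \left(\left(60 + 5 \cdot 225 - 150\right) - 5277\right)\right) - 25937 = \left(9084 + \left(\left(60 + 1125 - 150\right) - 5277\right)\right) - 25937 = \left(9084 + \left(1035 - 5277\right)\right) - 25937 = \left(9084 - 4242\right) - 25937 = 4842 - 25937 = -21095$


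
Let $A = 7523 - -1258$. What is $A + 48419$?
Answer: $57200$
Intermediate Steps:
$A = 8781$ ($A = 7523 + 1258 = 8781$)
$A + 48419 = 8781 + 48419 = 57200$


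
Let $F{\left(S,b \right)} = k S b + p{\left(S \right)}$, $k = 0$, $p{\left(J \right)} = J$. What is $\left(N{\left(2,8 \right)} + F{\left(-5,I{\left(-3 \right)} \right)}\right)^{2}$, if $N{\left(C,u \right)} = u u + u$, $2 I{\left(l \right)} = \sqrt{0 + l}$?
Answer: $4489$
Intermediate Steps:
$I{\left(l \right)} = \frac{\sqrt{l}}{2}$ ($I{\left(l \right)} = \frac{\sqrt{0 + l}}{2} = \frac{\sqrt{l}}{2}$)
$N{\left(C,u \right)} = u + u^{2}$ ($N{\left(C,u \right)} = u^{2} + u = u + u^{2}$)
$F{\left(S,b \right)} = S$ ($F{\left(S,b \right)} = 0 S b + S = 0 b + S = 0 + S = S$)
$\left(N{\left(2,8 \right)} + F{\left(-5,I{\left(-3 \right)} \right)}\right)^{2} = \left(8 \left(1 + 8\right) - 5\right)^{2} = \left(8 \cdot 9 - 5\right)^{2} = \left(72 - 5\right)^{2} = 67^{2} = 4489$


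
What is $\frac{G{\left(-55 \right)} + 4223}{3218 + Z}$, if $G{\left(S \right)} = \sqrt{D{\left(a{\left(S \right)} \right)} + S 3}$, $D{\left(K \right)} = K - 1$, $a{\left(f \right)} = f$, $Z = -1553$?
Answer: $\frac{4223}{1665} + \frac{i \sqrt{221}}{1665} \approx 2.5363 + 0.0089286 i$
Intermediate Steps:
$D{\left(K \right)} = -1 + K$ ($D{\left(K \right)} = K - 1 = -1 + K$)
$G{\left(S \right)} = \sqrt{-1 + 4 S}$ ($G{\left(S \right)} = \sqrt{\left(-1 + S\right) + S 3} = \sqrt{\left(-1 + S\right) + 3 S} = \sqrt{-1 + 4 S}$)
$\frac{G{\left(-55 \right)} + 4223}{3218 + Z} = \frac{\sqrt{-1 + 4 \left(-55\right)} + 4223}{3218 - 1553} = \frac{\sqrt{-1 - 220} + 4223}{1665} = \left(\sqrt{-221} + 4223\right) \frac{1}{1665} = \left(i \sqrt{221} + 4223\right) \frac{1}{1665} = \left(4223 + i \sqrt{221}\right) \frac{1}{1665} = \frac{4223}{1665} + \frac{i \sqrt{221}}{1665}$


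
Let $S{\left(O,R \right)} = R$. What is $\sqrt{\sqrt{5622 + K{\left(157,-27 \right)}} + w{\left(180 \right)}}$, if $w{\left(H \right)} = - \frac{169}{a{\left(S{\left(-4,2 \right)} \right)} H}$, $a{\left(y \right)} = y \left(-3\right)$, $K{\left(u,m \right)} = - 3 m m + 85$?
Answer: $\frac{\sqrt{5070 + 259200 \sqrt{55}}}{180} \approx 7.7127$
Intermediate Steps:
$K{\left(u,m \right)} = 85 - 3 m^{2}$ ($K{\left(u,m \right)} = - 3 m^{2} + 85 = 85 - 3 m^{2}$)
$a{\left(y \right)} = - 3 y$
$w{\left(H \right)} = \frac{169}{6 H}$ ($w{\left(H \right)} = - \frac{169}{\left(-3\right) 2 H} = - \frac{169}{\left(-6\right) H} = - 169 \left(- \frac{1}{6 H}\right) = \frac{169}{6 H}$)
$\sqrt{\sqrt{5622 + K{\left(157,-27 \right)}} + w{\left(180 \right)}} = \sqrt{\sqrt{5622 + \left(85 - 3 \left(-27\right)^{2}\right)} + \frac{169}{6 \cdot 180}} = \sqrt{\sqrt{5622 + \left(85 - 2187\right)} + \frac{169}{6} \cdot \frac{1}{180}} = \sqrt{\sqrt{5622 + \left(85 - 2187\right)} + \frac{169}{1080}} = \sqrt{\sqrt{5622 - 2102} + \frac{169}{1080}} = \sqrt{\sqrt{3520} + \frac{169}{1080}} = \sqrt{8 \sqrt{55} + \frac{169}{1080}} = \sqrt{\frac{169}{1080} + 8 \sqrt{55}}$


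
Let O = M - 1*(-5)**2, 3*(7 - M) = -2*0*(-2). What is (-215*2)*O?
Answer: 7740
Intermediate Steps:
M = 7 (M = 7 - (-2*0)*(-2)/3 = 7 - 0*(-2) = 7 - 1/3*0 = 7 + 0 = 7)
O = -18 (O = 7 - 1*(-5)**2 = 7 - 1*25 = 7 - 25 = -18)
(-215*2)*O = -215*2*(-18) = -430*(-18) = 7740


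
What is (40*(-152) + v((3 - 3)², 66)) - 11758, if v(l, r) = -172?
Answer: -18010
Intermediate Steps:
(40*(-152) + v((3 - 3)², 66)) - 11758 = (40*(-152) - 172) - 11758 = (-6080 - 172) - 11758 = -6252 - 11758 = -18010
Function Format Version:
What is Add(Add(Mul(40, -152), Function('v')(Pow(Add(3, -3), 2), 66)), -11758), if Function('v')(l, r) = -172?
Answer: -18010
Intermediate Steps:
Add(Add(Mul(40, -152), Function('v')(Pow(Add(3, -3), 2), 66)), -11758) = Add(Add(Mul(40, -152), -172), -11758) = Add(Add(-6080, -172), -11758) = Add(-6252, -11758) = -18010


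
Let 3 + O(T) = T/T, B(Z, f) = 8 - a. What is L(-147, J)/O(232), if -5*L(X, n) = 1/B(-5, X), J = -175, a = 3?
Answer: 1/50 ≈ 0.020000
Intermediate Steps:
B(Z, f) = 5 (B(Z, f) = 8 - 1*3 = 8 - 3 = 5)
L(X, n) = -1/25 (L(X, n) = -⅕/5 = -⅕*⅕ = -1/25)
O(T) = -2 (O(T) = -3 + T/T = -3 + 1 = -2)
L(-147, J)/O(232) = -1/25/(-2) = -1/25*(-½) = 1/50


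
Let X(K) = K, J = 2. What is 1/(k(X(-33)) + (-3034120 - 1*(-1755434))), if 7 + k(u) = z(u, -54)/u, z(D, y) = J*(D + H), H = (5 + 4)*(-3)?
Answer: -11/14065583 ≈ -7.8205e-7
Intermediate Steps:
H = -27 (H = 9*(-3) = -27)
z(D, y) = -54 + 2*D (z(D, y) = 2*(D - 27) = 2*(-27 + D) = -54 + 2*D)
k(u) = -7 + (-54 + 2*u)/u
1/(k(X(-33)) + (-3034120 - 1*(-1755434))) = 1/((-5 - 54/(-33)) + (-3034120 - 1*(-1755434))) = 1/((-5 - 54*(-1/33)) + (-3034120 + 1755434)) = 1/((-5 + 18/11) - 1278686) = 1/(-37/11 - 1278686) = 1/(-14065583/11) = -11/14065583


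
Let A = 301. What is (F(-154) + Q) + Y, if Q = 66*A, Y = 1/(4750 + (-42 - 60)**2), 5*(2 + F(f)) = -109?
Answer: 1503443499/75770 ≈ 19842.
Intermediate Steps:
F(f) = -119/5 (F(f) = -2 + (1/5)*(-109) = -2 - 109/5 = -119/5)
Y = 1/15154 (Y = 1/(4750 + (-102)**2) = 1/(4750 + 10404) = 1/15154 ≈ 6.5989e-5)
Q = 19866 (Q = 66*301 = 19866)
(F(-154) + Q) + Y = (-119/5 + 19866) + 1/15154 = 99211/5 + 1/15154 = 1503443499/75770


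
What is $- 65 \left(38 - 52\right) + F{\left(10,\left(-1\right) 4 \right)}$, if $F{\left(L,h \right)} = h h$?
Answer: $926$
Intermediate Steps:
$F{\left(L,h \right)} = h^{2}$
$- 65 \left(38 - 52\right) + F{\left(10,\left(-1\right) 4 \right)} = - 65 \left(38 - 52\right) + \left(\left(-1\right) 4\right)^{2} = - 65 \left(38 - 52\right) + \left(-4\right)^{2} = \left(-65\right) \left(-14\right) + 16 = 910 + 16 = 926$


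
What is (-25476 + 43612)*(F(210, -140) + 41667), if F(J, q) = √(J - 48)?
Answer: 755672712 + 163224*√2 ≈ 7.5590e+8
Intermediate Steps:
F(J, q) = √(-48 + J)
(-25476 + 43612)*(F(210, -140) + 41667) = (-25476 + 43612)*(√(-48 + 210) + 41667) = 18136*(√162 + 41667) = 18136*(9*√2 + 41667) = 18136*(41667 + 9*√2) = 755672712 + 163224*√2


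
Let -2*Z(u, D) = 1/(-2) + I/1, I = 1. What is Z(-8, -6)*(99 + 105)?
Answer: -51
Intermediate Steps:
Z(u, D) = -1/4 (Z(u, D) = -(1/(-2) + 1/1)/2 = -(1*(-1/2) + 1*1)/2 = -(-1/2 + 1)/2 = -1/2*1/2 = -1/4)
Z(-8, -6)*(99 + 105) = -(99 + 105)/4 = -1/4*204 = -51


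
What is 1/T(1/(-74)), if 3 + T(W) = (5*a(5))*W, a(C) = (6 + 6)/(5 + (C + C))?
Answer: -37/113 ≈ -0.32743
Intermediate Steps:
a(C) = 12/(5 + 2*C)
T(W) = -3 + 4*W (T(W) = -3 + (5*(12/(5 + 2*5)))*W = -3 + (5*(12/(5 + 10)))*W = -3 + (5*(12/15))*W = -3 + (5*(12*(1/15)))*W = -3 + (5*(⅘))*W = -3 + 4*W)
1/T(1/(-74)) = 1/(-3 + 4/(-74)) = 1/(-3 + 4*(-1/74)) = 1/(-3 - 2/37) = 1/(-113/37) = -37/113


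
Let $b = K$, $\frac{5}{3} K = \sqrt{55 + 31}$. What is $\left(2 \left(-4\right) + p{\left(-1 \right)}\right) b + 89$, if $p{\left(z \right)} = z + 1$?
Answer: $89 - \frac{24 \sqrt{86}}{5} \approx 44.487$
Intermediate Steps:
$p{\left(z \right)} = 1 + z$
$K = \frac{3 \sqrt{86}}{5}$ ($K = \frac{3 \sqrt{55 + 31}}{5} = \frac{3 \sqrt{86}}{5} \approx 5.5642$)
$b = \frac{3 \sqrt{86}}{5} \approx 5.5642$
$\left(2 \left(-4\right) + p{\left(-1 \right)}\right) b + 89 = \left(2 \left(-4\right) + \left(1 - 1\right)\right) \frac{3 \sqrt{86}}{5} + 89 = \left(-8 + 0\right) \frac{3 \sqrt{86}}{5} + 89 = - 8 \frac{3 \sqrt{86}}{5} + 89 = - \frac{24 \sqrt{86}}{5} + 89 = 89 - \frac{24 \sqrt{86}}{5}$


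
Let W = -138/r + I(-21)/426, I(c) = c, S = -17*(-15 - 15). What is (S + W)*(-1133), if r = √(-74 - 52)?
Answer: -82043929/142 - 26059*I*√14/7 ≈ -5.7777e+5 - 13929.0*I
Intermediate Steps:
S = 510 (S = -17*(-30) = 510)
r = 3*I*√14 (r = √(-126) = 3*I*√14 ≈ 11.225*I)
W = -7/142 + 23*I*√14/7 (W = -138*(-I*√14/42) - 21/426 = -(-23)*I*√14/7 - 21*1/426 = 23*I*√14/7 - 7/142 = -7/142 + 23*I*√14/7 ≈ -0.049296 + 12.294*I)
(S + W)*(-1133) = (510 + (-7/142 + 23*I*√14/7))*(-1133) = (72413/142 + 23*I*√14/7)*(-1133) = -82043929/142 - 26059*I*√14/7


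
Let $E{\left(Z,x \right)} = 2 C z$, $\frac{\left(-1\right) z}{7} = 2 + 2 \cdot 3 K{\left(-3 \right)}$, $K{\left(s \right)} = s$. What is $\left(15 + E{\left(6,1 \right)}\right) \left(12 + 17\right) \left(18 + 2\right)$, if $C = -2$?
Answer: $-251140$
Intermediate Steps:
$z = 112$ ($z = - 7 \left(2 + 2 \cdot 3 \left(-3\right)\right) = - 7 \left(2 + 6 \left(-3\right)\right) = - 7 \left(2 - 18\right) = \left(-7\right) \left(-16\right) = 112$)
$E{\left(Z,x \right)} = -448$ ($E{\left(Z,x \right)} = 2 \left(-2\right) 112 = \left(-4\right) 112 = -448$)
$\left(15 + E{\left(6,1 \right)}\right) \left(12 + 17\right) \left(18 + 2\right) = \left(15 - 448\right) \left(12 + 17\right) \left(18 + 2\right) = \left(-433\right) 29 \cdot 20 = \left(-12557\right) 20 = -251140$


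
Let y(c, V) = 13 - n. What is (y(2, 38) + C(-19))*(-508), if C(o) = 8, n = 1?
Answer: -10160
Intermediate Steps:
y(c, V) = 12 (y(c, V) = 13 - 1*1 = 13 - 1 = 12)
(y(2, 38) + C(-19))*(-508) = (12 + 8)*(-508) = 20*(-508) = -10160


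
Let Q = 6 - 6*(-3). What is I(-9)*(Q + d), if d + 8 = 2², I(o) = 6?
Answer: 120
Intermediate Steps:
d = -4 (d = -8 + 2² = -8 + 4 = -4)
Q = 24 (Q = 6 + 18 = 24)
I(-9)*(Q + d) = 6*(24 - 4) = 6*20 = 120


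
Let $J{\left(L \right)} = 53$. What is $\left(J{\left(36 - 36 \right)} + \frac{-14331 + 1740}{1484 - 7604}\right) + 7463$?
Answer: $\frac{5112279}{680} \approx 7518.1$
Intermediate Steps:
$\left(J{\left(36 - 36 \right)} + \frac{-14331 + 1740}{1484 - 7604}\right) + 7463 = \left(53 + \frac{-14331 + 1740}{1484 - 7604}\right) + 7463 = \left(53 - \frac{12591}{-6120}\right) + 7463 = \left(53 - - \frac{1399}{680}\right) + 7463 = \left(53 + \frac{1399}{680}\right) + 7463 = \frac{37439}{680} + 7463 = \frac{5112279}{680}$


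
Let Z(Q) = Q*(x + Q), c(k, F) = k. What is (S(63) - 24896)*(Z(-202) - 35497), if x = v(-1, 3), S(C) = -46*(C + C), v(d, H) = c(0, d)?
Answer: -162882444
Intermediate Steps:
v(d, H) = 0
S(C) = -92*C
x = 0
Z(Q) = Q² (Z(Q) = Q*(0 + Q) = Q*Q = Q²)
(S(63) - 24896)*(Z(-202) - 35497) = (-92*63 - 24896)*((-202)² - 35497) = (-5796 - 24896)*(40804 - 35497) = -30692*5307 = -162882444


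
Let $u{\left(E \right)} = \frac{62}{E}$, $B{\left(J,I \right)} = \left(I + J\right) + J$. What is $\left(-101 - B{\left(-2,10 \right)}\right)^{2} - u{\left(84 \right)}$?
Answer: $\frac{480827}{42} \approx 11448.0$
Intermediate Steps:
$B{\left(J,I \right)} = I + 2 J$
$\left(-101 - B{\left(-2,10 \right)}\right)^{2} - u{\left(84 \right)} = \left(-101 - \left(10 + 2 \left(-2\right)\right)\right)^{2} - \frac{62}{84} = \left(-101 - \left(10 - 4\right)\right)^{2} - 62 \cdot \frac{1}{84} = \left(-101 - 6\right)^{2} - \frac{31}{42} = \left(-107\right)^{2} - \frac{31}{42} = 11449 - \frac{31}{42} = \frac{480827}{42}$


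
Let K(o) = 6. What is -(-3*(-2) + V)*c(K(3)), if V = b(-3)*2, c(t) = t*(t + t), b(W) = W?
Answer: 0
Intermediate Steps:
c(t) = 2*t² (c(t) = t*(2*t) = 2*t²)
V = -6 (V = -3*2 = -6)
-(-3*(-2) + V)*c(K(3)) = -(-3*(-2) - 6)*2*6² = -(6 - 6)*2*36 = -0*72 = -1*0 = 0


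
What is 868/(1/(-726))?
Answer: -630168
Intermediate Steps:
868/(1/(-726)) = 868/(-1/726) = 868*(-726) = -630168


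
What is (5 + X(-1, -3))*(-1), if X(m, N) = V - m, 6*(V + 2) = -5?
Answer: -19/6 ≈ -3.1667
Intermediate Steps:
V = -17/6 (V = -2 + (⅙)*(-5) = -2 - ⅚ = -17/6 ≈ -2.8333)
X(m, N) = -17/6 - m
(5 + X(-1, -3))*(-1) = (5 + (-17/6 - 1*(-1)))*(-1) = (5 + (-17/6 + 1))*(-1) = (5 - 11/6)*(-1) = (19/6)*(-1) = -19/6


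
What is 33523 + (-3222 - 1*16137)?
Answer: 14164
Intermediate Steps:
33523 + (-3222 - 1*16137) = 33523 + (-3222 - 16137) = 33523 - 19359 = 14164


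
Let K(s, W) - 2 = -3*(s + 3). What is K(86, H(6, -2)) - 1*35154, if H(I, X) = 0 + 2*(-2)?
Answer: -35419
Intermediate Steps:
H(I, X) = -4 (H(I, X) = 0 - 4 = -4)
K(s, W) = -7 - 3*s (K(s, W) = 2 - 3*(s + 3) = 2 - 3*(3 + s) = 2 + (-9 - 3*s) = -7 - 3*s)
K(86, H(6, -2)) - 1*35154 = (-7 - 3*86) - 1*35154 = (-7 - 258) - 35154 = -265 - 35154 = -35419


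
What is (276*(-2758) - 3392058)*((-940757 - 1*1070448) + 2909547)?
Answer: -3731053284972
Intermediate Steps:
(276*(-2758) - 3392058)*((-940757 - 1*1070448) + 2909547) = (-761208 - 3392058)*((-940757 - 1070448) + 2909547) = -4153266*(-2011205 + 2909547) = -4153266*898342 = -3731053284972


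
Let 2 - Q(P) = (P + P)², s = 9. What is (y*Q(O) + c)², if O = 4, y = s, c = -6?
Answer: 318096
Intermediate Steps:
y = 9
Q(P) = 2 - 4*P² (Q(P) = 2 - (P + P)² = 2 - (2*P)² = 2 - 4*P²)
(y*Q(O) + c)² = (9*(2 - 4*4²) - 6)² = (9*(2 - 4*16) - 6)² = (9*(2 - 64) - 6)² = (9*(-62) - 6)² = (-558 - 6)² = (-564)² = 318096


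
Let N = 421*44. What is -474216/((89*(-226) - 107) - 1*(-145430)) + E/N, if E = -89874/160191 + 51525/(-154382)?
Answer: -24138416696057775655/6373273929006010488 ≈ -3.7874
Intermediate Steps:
E = -2458752127/2747845218 (E = -89874*1/160191 + 51525*(-1/154382) = -9986/17799 - 51525/154382 = -2458752127/2747845218 ≈ -0.89479)
N = 18524
-474216/((89*(-226) - 107) - 1*(-145430)) + E/N = -474216/((89*(-226) - 107) - 1*(-145430)) - 2458752127/2747845218/18524 = -474216/((-20114 - 107) + 145430) - 2458752127/2747845218*1/18524 = -474216/(-20221 + 145430) - 2458752127/50901084818232 = -474216/125209 - 2458752127/50901084818232 = -24138416696057775655/6373273929006010488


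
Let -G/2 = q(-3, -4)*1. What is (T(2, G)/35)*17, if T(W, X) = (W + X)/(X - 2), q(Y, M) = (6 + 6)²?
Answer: 2431/5075 ≈ 0.47901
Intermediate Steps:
q(Y, M) = 144 (q(Y, M) = 12² = 144)
G = -288 ≈ -288.00
T(W, X) = (W + X)/(-2 + X)
(T(2, G)/35)*17 = (((2 - 288)/(-2 - 288))/35)*17 = ((-286/(-290))*(1/35))*17 = (-1/290*(-286)*(1/35))*17 = ((143/145)*(1/35))*17 = (143/5075)*17 = 2431/5075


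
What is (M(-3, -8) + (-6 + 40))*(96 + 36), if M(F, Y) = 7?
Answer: 5412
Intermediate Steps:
(M(-3, -8) + (-6 + 40))*(96 + 36) = (7 + (-6 + 40))*(96 + 36) = (7 + 34)*132 = 41*132 = 5412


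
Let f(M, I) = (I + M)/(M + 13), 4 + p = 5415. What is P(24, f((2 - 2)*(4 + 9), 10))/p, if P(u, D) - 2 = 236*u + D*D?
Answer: 957654/914459 ≈ 1.0472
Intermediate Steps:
p = 5411 (p = -4 + 5415 = 5411)
f(M, I) = (I + M)/(13 + M)
P(u, D) = 2 + D² + 236*u (P(u, D) = 2 + (236*u + D*D) = 2 + (236*u + D²) = 2 + (D² + 236*u) = 2 + D² + 236*u)
P(24, f((2 - 2)*(4 + 9), 10))/p = (2 + ((10 + (2 - 2)*(4 + 9))/(13 + (2 - 2)*(4 + 9)))² + 236*24)/5411 = (2 + ((10 + 0*13)/(13 + 0*13))² + 5664)*(1/5411) = (2 + ((10 + 0)/(13 + 0))² + 5664)*(1/5411) = (2 + (10/13)² + 5664)*(1/5411) = (2 + 100/169 + 5664)*(1/5411) = (957654/169)*(1/5411) = 957654/914459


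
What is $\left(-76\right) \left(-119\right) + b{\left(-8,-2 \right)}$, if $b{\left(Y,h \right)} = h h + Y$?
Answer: $9040$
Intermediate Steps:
$b{\left(Y,h \right)} = Y + h^{2}$ ($b{\left(Y,h \right)} = h^{2} + Y = Y + h^{2}$)
$\left(-76\right) \left(-119\right) + b{\left(-8,-2 \right)} = \left(-76\right) \left(-119\right) - \left(8 - \left(-2\right)^{2}\right) = 9044 + \left(-8 + 4\right) = 9044 - 4 = 9040$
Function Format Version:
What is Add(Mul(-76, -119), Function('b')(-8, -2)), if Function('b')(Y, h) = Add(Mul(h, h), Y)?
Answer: 9040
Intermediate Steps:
Function('b')(Y, h) = Add(Y, Pow(h, 2)) (Function('b')(Y, h) = Add(Pow(h, 2), Y) = Add(Y, Pow(h, 2)))
Add(Mul(-76, -119), Function('b')(-8, -2)) = Add(Mul(-76, -119), Add(-8, Pow(-2, 2))) = Add(9044, Add(-8, 4)) = Add(9044, -4) = 9040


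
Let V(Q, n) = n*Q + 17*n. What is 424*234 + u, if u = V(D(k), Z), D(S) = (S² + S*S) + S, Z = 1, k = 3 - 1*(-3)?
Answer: 99311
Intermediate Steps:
k = 6 (k = 3 + 3 = 6)
D(S) = S + 2*S² (D(S) = (S² + S²) + S = 2*S² + S = S + 2*S²)
V(Q, n) = 17*n + Q*n (V(Q, n) = Q*n + 17*n = 17*n + Q*n)
u = 95 (u = 1*(17 + 6*(1 + 2*6)) = 1*(17 + 6*(1 + 12)) = 1*(17 + 6*13) = 1*(17 + 78) = 1*95 = 95)
424*234 + u = 424*234 + 95 = 99216 + 95 = 99311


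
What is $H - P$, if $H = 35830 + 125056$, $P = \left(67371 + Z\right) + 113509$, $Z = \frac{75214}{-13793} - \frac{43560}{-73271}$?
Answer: $- \frac{1836505828788}{91875173} \approx -19989.0$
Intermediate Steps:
$Z = - \frac{446380174}{91875173}$ ($Z = 75214 \left(- \frac{1}{13793}\right) - - \frac{3960}{6661} = - \frac{75214}{13793} + \frac{3960}{6661} = - \frac{446380174}{91875173} \approx -4.8586$)
$P = \frac{16617934912066}{91875173}$ ($P = \left(67371 - \frac{446380174}{91875173}\right) + 113509 = \frac{6189275900009}{91875173} + 113509 = \frac{16617934912066}{91875173} \approx 1.8088 \cdot 10^{5}$)
$H = 160886$
$H - P = 160886 - \frac{16617934912066}{91875173} = - \frac{1836505828788}{91875173}$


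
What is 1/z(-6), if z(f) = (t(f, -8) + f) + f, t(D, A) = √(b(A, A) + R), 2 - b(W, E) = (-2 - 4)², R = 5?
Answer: -12/173 - I*√29/173 ≈ -0.069364 - 0.031128*I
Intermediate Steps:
b(W, E) = -34 (b(W, E) = 2 - (-2 - 4)² = 2 - 1*(-6)² = 2 - 1*36 = 2 - 36 = -34)
t(D, A) = I*√29 (t(D, A) = √(-34 + 5) = √(-29) = I*√29)
z(f) = 2*f + I*√29 (z(f) = (I*√29 + f) + f = (f + I*√29) + f = 2*f + I*√29)
1/z(-6) = 1/(2*(-6) + I*√29) = 1/(-12 + I*√29)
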